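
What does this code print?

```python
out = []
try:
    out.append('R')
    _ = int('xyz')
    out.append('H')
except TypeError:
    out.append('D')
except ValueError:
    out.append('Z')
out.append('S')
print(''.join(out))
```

Execution trace: 'R' (try body) → 'Z' (except ValueError) → 'S' (after the try/except). Output: RZS

Answer: RZS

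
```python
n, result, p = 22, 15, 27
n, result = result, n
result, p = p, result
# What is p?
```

Trace:
`n, result, p = 22, 15, 27` → n = 22; result = 15; p = 27
`n, result = result, n` → n = 15; result = 22
`result, p = p, result` → result = 27; p = 22
So p = 22

Answer: 22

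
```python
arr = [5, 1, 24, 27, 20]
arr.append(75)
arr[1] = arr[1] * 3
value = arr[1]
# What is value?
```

Trace:
`arr = [5, 1, 24, 27, 20]` → arr = [5, 1, 24, 27, 20]
`arr.append(75)` → arr = [5, 1, 24, 27, 20, 75]
`arr[1] = arr[1] * 3` → arr = [5, 3, 24, 27, 20, 75]
`value = arr[1]` → value = 3
So value = 3

Answer: 3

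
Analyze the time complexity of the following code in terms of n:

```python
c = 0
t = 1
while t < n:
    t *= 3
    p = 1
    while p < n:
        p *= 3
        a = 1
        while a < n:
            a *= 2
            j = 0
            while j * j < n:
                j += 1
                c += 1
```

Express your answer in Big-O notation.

Each loop level contributes: log n × log n × log n × √n. Multiplying the contributions gives O(√n log^3 n).

Answer: O(√n log^3 n)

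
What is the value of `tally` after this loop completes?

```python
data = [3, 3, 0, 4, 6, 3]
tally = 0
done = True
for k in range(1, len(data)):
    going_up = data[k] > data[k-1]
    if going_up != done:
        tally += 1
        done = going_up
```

Count direction changes in [3, 3, 0, 4, 6, 3]
`tally` takes the values: 0 → 1 → 2 → 3

Answer: 3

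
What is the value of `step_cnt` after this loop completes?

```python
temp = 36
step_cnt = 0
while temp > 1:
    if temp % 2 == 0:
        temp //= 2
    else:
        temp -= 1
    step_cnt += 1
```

Steps to reduce 36 to 1
`step_cnt` takes the values: 0 → 1 → 2 → 3 → 4 → 5 → 6

Answer: 6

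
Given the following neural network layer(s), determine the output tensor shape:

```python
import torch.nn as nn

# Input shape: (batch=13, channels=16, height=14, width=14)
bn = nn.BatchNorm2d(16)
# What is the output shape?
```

Input: (13, 16, 14, 14) -> Output: (13, 16, 14, 14)

Answer: (13, 16, 14, 14)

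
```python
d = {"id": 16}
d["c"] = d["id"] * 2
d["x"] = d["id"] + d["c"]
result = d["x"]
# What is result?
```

Trace:
`d = {"id": 16}` → d = {'id': 16}
`d["c"] = d["id"] * 2` → d = {'id': 16, 'c': 32}
`d["x"] = d["id"] + d["c"]` → d = {'id': 16, 'c': 32, 'x': 48}
`result = d["x"]` → result = 48
So result = 48

Answer: 48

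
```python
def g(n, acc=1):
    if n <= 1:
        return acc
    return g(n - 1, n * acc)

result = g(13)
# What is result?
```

Accumulator trace (n, acc): (13, 1) -> (12, 13) -> (11, 156) -> (10, 1716) -> (9, 17160) -> (8, 154440) -> (7, 1235520) -> (6, 8648640) -> (5, 51891840) -> (4, 259459200) -> (3, 1037836800) -> (2, 3113510400) -> (1, 6227020800) -> return 6227020800

Answer: 6227020800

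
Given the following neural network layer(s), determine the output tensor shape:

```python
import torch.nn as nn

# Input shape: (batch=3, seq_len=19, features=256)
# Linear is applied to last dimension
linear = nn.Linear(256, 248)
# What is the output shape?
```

Input: (3, 19, 256) -> Output: (3, 19, 248)

Answer: (3, 19, 248)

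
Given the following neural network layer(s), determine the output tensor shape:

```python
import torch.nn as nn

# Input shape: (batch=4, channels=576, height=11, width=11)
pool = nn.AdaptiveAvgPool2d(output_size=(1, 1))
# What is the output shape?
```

Input: (4, 576, 11, 11) -> Output: (4, 576, 1, 1)

Answer: (4, 576, 1, 1)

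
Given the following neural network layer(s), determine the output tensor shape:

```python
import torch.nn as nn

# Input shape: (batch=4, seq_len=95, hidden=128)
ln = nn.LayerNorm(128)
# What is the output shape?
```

Input: (4, 95, 128) -> Output: (4, 95, 128)

Answer: (4, 95, 128)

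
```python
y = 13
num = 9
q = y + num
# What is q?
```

Trace:
`y = 13` → y = 13
`num = 9` → num = 9
`q = y + num` → q = 22
So q = 22

Answer: 22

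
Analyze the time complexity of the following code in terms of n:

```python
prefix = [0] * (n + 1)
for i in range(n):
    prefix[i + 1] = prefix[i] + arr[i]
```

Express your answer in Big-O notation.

This is Prefix sum computation. Time complexity: O(n).

Answer: O(n)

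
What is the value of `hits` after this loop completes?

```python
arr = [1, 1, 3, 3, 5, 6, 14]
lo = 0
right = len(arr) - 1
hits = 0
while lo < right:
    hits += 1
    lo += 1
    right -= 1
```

Iterations until pointers meet (list length 7)
`hits` takes the values: 0 → 1 → 2 → 3

Answer: 3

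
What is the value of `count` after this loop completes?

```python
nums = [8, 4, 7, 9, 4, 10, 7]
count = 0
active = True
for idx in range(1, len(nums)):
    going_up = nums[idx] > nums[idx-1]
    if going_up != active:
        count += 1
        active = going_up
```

Count direction changes in [8, 4, 7, 9, 4, 10, 7]
`count` takes the values: 0 → 1 → 2 → 3 → 4 → 5

Answer: 5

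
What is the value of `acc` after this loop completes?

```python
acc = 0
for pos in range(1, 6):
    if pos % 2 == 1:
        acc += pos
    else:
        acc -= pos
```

Add odd, subtract even
`acc` takes the values: 0 → 1 → -1 → 2 → -2 → 3

Answer: 3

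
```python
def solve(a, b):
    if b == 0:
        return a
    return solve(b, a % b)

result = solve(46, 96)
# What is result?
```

solve(46, 96) -> solve(96, 46) -> solve(46, 4) -> solve(4, 2) -> solve(2, 0) -> 2

Answer: 2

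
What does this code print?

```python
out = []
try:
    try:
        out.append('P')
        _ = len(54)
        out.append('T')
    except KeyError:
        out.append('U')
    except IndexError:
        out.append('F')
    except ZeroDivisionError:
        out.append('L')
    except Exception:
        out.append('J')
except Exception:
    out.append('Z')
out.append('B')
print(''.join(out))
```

Execution trace: 'P' (inner try body) → 'J' (inner except Exception) → 'B' (after the try/except). Output: PJB

Answer: PJB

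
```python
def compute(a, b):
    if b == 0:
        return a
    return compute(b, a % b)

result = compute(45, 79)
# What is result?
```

compute(45, 79) -> compute(79, 45) -> compute(45, 34) -> compute(34, 11) -> compute(11, 1) -> compute(1, 0) -> 1

Answer: 1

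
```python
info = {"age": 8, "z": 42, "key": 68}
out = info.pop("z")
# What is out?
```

Trace:
`info = {"age": 8, "z": 42, "key": 68}` → info = {'age': 8, 'z': 42, 'key': 68}
`out = info.pop("z")` → info = {'age': 8, 'key': 68}; out = 42
So out = 42

Answer: 42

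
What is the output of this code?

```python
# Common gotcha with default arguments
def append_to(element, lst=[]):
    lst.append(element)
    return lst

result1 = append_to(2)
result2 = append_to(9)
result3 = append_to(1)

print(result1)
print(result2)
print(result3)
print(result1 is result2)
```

Key concept: mutable default argument gotcha.
Step by step:
`result1 = append_to(2)` → result1 = [2]
`result2 = append_to(9)` → result1 = [2, 9] (same object as result2); result2 = [2, 9] (same object as result1)
`result3 = append_to(1)` → result1 = [2, 9, 1] (same object as result2, result3); result2 = [2, 9, 1] (same object as result1, result3); result3 = [2, 9, 1] (same object as result1, result2)
`print(result1)` → prints [2, 9, 1]
`print(result2)` → prints [2, 9, 1]
`print(result3)` → prints [2, 9, 1]
`print(result1 is result2)` → prints True

Answer:
[2, 9, 1]
[2, 9, 1]
[2, 9, 1]
True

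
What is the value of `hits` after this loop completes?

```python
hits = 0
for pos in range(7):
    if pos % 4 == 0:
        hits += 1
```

Count numbers divisible by 4 in range(7)
`hits` takes the values: 0 → 1 → 2

Answer: 2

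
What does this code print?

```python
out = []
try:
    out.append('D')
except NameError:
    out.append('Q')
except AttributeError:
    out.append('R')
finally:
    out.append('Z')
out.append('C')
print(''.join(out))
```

Execution trace: 'D' (try body, no exception) → 'Z' (finally) → 'C' (after the try/except). Output: DZC

Answer: DZC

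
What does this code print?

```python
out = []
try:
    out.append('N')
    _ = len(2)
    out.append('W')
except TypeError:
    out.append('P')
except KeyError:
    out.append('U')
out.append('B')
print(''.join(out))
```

Execution trace: 'N' (try body) → 'P' (except TypeError) → 'B' (after the try/except). Output: NPB

Answer: NPB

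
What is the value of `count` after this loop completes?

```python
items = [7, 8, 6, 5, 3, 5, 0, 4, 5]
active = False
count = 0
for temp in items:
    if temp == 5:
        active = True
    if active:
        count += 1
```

Count elements after first 5 in [7, 8, 6, 5, 3, 5, 0, 4, 5]
`count` takes the values: 0 → 1 → 2 → 3 → 4 → 5 → 6

Answer: 6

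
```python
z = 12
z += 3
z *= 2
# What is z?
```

Trace:
`z = 12` → z = 12
`z += 3` → z = 15
`z *= 2` → z = 30
So z = 30

Answer: 30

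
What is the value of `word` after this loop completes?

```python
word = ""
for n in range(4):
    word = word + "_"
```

Repeat '_' 4 times
`word` takes the values: "" → "_" → "__" → "___" → "____"

Answer: "____"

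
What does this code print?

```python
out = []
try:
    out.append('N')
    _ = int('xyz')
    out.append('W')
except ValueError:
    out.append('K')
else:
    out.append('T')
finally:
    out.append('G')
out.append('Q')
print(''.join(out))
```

Execution trace: 'N' (try body) → 'K' (except ValueError) → 'G' (finally) → 'Q' (after the try/except). Output: NKGQ

Answer: NKGQ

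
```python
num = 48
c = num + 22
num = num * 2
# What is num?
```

Trace:
`num = 48` → num = 48
`c = num + 22` → c = 70
`num = num * 2` → num = 96
So num = 96

Answer: 96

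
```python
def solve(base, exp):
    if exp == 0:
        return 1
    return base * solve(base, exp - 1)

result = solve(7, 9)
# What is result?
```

solve(7, 9) = 7 * 7 * 7 * 7 * 7 * 7 * 7 * 7 * 7 = 40353607

Answer: 40353607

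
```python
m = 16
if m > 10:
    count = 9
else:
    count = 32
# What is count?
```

Trace:
`m = 16` → m = 16
`if m > 10: ...` → m > 10 is True → count = 9
So count = 9

Answer: 9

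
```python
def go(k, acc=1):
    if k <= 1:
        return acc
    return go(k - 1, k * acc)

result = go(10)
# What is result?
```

Accumulator trace (n, acc): (10, 1) -> (9, 10) -> (8, 90) -> (7, 720) -> (6, 5040) -> (5, 30240) -> (4, 151200) -> (3, 604800) -> (2, 1814400) -> (1, 3628800) -> return 3628800

Answer: 3628800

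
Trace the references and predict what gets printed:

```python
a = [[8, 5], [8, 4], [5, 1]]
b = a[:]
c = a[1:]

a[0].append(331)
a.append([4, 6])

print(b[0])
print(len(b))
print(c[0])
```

Key concept: slice with nested mutation.
Step by step:
`a = [[8, 5], [8, 4], [5, 1]]` → a = [[8, 5], [8, 4], [5, 1]]
`b = a[:]` → b = [[8, 5], [8, 4], [5, 1]]
`c = a[1:]` → c = [[8, 4], [5, 1]]
`a[0].append(331)` → a = [[8, 5, 331], [8, 4], [5, 1]]; b = [[8, 5, 331], [8, 4], [5, 1]]
`a.append([4, 6])` → a = [[8, 5, 331], [8, 4], [5, 1], [4, 6]]
`print(b[0])` → prints [8, 5, 331]
`print(len(b))` → prints 3
`print(c[0])` → prints [8, 4]

Answer:
[8, 5, 331]
3
[8, 4]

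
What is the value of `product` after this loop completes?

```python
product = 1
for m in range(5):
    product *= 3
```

3^5 = 243
`product` takes the values: 1 → 3 → 9 → 27 → 81 → 243

Answer: 243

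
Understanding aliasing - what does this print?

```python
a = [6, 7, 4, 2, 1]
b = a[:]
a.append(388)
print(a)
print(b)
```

Key concept: slice [:] creates copy.
Step by step:
`a = [6, 7, 4, 2, 1]` → a = [6, 7, 4, 2, 1]
`b = a[:]` → b = [6, 7, 4, 2, 1]
`a.append(388)` → a = [6, 7, 4, 2, 1, 388]
`print(a)` → prints [6, 7, 4, 2, 1, 388]
`print(b)` → prints [6, 7, 4, 2, 1]

Answer:
[6, 7, 4, 2, 1, 388]
[6, 7, 4, 2, 1]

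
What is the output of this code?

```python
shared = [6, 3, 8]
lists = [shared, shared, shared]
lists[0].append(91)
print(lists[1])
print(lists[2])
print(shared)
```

Key concept: list of same reference.
Step by step:
`shared = [6, 3, 8]` → shared = [6, 3, 8]
`lists = [shared, shared, shared]` → lists = [[6, 3, 8], [6, 3, 8], [6, 3, 8]]
`lists[0].append(91)` → shared = [6, 3, 8, 91]; lists = [[6, 3, 8, 91], [6, 3, 8, 91], [6, 3, 8, 91]]
`print(lists[1])` → prints [6, 3, 8, 91]
`print(lists[2])` → prints [6, 3, 8, 91]
`print(shared)` → prints [6, 3, 8, 91]

Answer:
[6, 3, 8, 91]
[6, 3, 8, 91]
[6, 3, 8, 91]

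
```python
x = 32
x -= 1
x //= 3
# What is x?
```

Trace:
`x = 32` → x = 32
`x -= 1` → x = 31
`x //= 3` → x = 10
So x = 10

Answer: 10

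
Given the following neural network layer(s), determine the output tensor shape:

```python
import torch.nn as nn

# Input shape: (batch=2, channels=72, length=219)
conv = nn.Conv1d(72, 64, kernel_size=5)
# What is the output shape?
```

Input: (2, 72, 219) -> Output: (2, 64, 215)

Answer: (2, 64, 215)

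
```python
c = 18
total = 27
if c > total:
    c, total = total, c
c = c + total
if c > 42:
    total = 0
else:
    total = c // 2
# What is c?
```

Trace:
`c = 18` → c = 18
`total = 27` → total = 27
`if c > total: ...` → c > total is False → no variable changes
`c = c + total` → c = 45
`if c > 42: ...` → c > 42 is True → total = 0
So c = 45

Answer: 45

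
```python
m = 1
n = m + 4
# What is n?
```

Trace:
`m = 1` → m = 1
`n = m + 4` → n = 5
So n = 5

Answer: 5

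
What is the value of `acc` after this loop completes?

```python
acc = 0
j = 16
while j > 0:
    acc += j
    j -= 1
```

Sum 16 down to 1
`acc` takes the values: 0 → 16 → 31 → 45 → 58 → 70 → 81 → 91 → 100 → 108 → 115 → 121 → 126 → 130 → 133 → 135 → 136

Answer: 136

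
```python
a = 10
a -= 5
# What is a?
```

Trace:
`a = 10` → a = 10
`a -= 5` → a = 5
So a = 5

Answer: 5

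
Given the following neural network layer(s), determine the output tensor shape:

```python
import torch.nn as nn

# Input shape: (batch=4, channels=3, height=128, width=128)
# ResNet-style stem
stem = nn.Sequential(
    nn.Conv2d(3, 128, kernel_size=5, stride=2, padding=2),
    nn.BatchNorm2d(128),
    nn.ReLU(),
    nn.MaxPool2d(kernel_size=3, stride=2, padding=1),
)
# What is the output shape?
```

Input: (4, 3, 128, 128) -> after Conv2d 5x5 stride=2: (4, 128, 64, 64) -> Output: (4, 128, 32, 32)

Answer: (4, 128, 32, 32)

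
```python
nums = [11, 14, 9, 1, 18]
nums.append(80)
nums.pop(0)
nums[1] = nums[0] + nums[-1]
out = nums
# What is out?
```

Trace:
`nums = [11, 14, 9, 1, 18]` → nums = [11, 14, 9, 1, 18]
`nums.append(80)` → nums = [11, 14, 9, 1, 18, 80]
`nums.pop(0)` → nums = [14, 9, 1, 18, 80]
`nums[1] = nums[0] + nums[-1]` → nums = [14, 94, 1, 18, 80]
`out = nums` → out = [14, 94, 1, 18, 80]
So out = [14, 94, 1, 18, 80]

Answer: [14, 94, 1, 18, 80]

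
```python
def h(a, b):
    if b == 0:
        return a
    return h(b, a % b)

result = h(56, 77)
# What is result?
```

h(56, 77) -> h(77, 56) -> h(56, 21) -> h(21, 14) -> h(14, 7) -> h(7, 0) -> 7

Answer: 7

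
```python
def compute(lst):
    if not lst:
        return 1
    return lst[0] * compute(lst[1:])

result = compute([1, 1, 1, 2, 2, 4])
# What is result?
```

Product over [1, 1, 1, 2, 2, 4] = 1 * 1 * 1 * 2 * 2 * 4 = 16

Answer: 16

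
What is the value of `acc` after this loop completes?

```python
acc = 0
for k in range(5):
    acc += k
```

Sum of 0 to 4 = 10
`acc` takes the values: 0 → 1 → 3 → 6 → 10

Answer: 10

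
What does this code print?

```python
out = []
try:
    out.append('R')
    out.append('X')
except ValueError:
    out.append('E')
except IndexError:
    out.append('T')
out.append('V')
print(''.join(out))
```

Execution trace: 'R' (try body) → 'X' (try body, no exception) → 'V' (after the try/except). Output: RXV

Answer: RXV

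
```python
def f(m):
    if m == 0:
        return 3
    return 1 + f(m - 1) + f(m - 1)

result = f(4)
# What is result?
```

f(m) = 1 + 2·f(m-1), f(0)=3. Closed form: (3+1)·2^4 - 1 = 63.

Answer: 63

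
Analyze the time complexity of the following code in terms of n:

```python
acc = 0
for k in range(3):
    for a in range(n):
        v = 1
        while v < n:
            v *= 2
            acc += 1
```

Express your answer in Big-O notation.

Each loop level contributes: 1 × n × log n. Multiplying the contributions gives O(n log n).

Answer: O(n log n)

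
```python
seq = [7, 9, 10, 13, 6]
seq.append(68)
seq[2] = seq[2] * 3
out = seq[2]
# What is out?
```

Trace:
`seq = [7, 9, 10, 13, 6]` → seq = [7, 9, 10, 13, 6]
`seq.append(68)` → seq = [7, 9, 10, 13, 6, 68]
`seq[2] = seq[2] * 3` → seq = [7, 9, 30, 13, 6, 68]
`out = seq[2]` → out = 30
So out = 30

Answer: 30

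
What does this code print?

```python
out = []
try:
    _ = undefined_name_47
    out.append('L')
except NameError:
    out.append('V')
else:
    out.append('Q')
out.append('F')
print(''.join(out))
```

Execution trace: 'V' (except NameError) → 'F' (after the try/except). Output: VF

Answer: VF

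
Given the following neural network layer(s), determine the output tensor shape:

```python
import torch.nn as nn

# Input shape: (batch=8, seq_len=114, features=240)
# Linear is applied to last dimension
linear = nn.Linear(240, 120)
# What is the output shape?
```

Input: (8, 114, 240) -> Output: (8, 114, 120)

Answer: (8, 114, 120)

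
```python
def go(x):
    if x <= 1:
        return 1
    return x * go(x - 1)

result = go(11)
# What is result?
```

go(11) = 11 * 10 * 9 * 8 * 7 * 6 * 5 * 4 * 3 * 2 * 1 = 39916800

Answer: 39916800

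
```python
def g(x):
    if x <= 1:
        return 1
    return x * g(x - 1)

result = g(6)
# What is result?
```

g(6) = 6 * 5 * 4 * 3 * 2 * 1 = 720

Answer: 720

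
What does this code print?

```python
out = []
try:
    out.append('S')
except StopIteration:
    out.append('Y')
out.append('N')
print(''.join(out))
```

Execution trace: 'S' (try body, no exception) → 'N' (after the try/except). Output: SN

Answer: SN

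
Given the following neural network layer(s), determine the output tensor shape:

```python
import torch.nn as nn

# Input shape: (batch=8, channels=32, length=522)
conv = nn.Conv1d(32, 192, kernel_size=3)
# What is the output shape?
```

Input: (8, 32, 522) -> Output: (8, 192, 520)

Answer: (8, 192, 520)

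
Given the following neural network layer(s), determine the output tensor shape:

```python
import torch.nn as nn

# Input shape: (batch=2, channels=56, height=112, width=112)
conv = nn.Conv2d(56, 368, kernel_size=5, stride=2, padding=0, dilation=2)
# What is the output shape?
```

Input: (2, 56, 112, 112) -> Output: (2, 368, 52, 52)

Answer: (2, 368, 52, 52)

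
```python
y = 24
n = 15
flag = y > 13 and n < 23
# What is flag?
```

Trace:
`y = 24` → y = 24
`n = 15` → n = 15
`flag = y > 13 and n < 23` → flag = True
So flag = True

Answer: True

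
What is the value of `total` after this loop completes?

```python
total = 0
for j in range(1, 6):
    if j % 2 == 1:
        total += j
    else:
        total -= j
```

Add odd, subtract even
`total` takes the values: 0 → 1 → -1 → 2 → -2 → 3

Answer: 3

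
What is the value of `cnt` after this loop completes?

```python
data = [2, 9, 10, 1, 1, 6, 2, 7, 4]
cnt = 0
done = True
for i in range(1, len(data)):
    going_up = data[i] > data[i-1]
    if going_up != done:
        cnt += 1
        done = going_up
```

Count direction changes in [2, 9, 10, 1, 1, 6, 2, 7, 4]
`cnt` takes the values: 0 → 1 → 2 → 3 → 4 → 5

Answer: 5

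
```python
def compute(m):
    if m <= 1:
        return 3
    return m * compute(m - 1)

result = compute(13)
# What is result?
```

compute(13) = 13 * 12 * 11 * 10 * 9 * 8 * 7 * 6 * 5 * 4 * 3 * 2 * 3 = 18681062400

Answer: 18681062400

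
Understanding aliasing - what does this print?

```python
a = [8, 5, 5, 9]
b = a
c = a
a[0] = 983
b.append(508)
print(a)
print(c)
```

Key concept: multiple aliases.
Step by step:
`a = [8, 5, 5, 9]` → a = [8, 5, 5, 9]
`b = a` → b = [8, 5, 5, 9] (same object as a)
`c = a` → c = [8, 5, 5, 9] (same object as a, b)
`a[0] = 983` → a = [983, 5, 5, 9] (same object as b, c); b = [983, 5, 5, 9] (same object as a, c); c = [983, 5, 5, 9] (same object as a, b)
`b.append(508)` → a = [983, 5, 5, 9, 508] (same object as b, c); b = [983, 5, 5, 9, 508] (same object as a, c); c = [983, 5, 5, 9, 508] (same object as a, b)
`print(a)` → prints [983, 5, 5, 9, 508]
`print(c)` → prints [983, 5, 5, 9, 508]

Answer:
[983, 5, 5, 9, 508]
[983, 5, 5, 9, 508]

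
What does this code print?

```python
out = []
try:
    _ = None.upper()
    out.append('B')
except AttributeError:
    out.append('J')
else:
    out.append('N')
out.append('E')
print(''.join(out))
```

Execution trace: 'J' (except AttributeError) → 'E' (after the try/except). Output: JE

Answer: JE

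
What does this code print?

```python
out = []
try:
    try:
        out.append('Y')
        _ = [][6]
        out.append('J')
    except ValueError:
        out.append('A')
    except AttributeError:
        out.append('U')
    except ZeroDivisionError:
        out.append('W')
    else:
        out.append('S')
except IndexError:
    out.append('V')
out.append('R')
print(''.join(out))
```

Execution trace: 'Y' (try body) → 'V' (outer except IndexError) → 'R' (after the try/except). Output: YVR

Answer: YVR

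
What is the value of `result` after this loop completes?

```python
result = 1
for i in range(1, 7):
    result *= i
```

6! = 720
`result` takes the values: 1 → 2 → 6 → 24 → 120 → 720

Answer: 720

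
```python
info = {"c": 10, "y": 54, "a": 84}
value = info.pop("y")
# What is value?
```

Trace:
`info = {"c": 10, "y": 54, "a": 84}` → info = {'c': 10, 'y': 54, 'a': 84}
`value = info.pop("y")` → info = {'c': 10, 'a': 84}; value = 54
So value = 54

Answer: 54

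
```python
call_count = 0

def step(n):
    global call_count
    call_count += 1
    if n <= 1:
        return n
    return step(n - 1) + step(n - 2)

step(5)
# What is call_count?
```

Calls(n) = 1 + Calls(n-1) + Calls(n-2); Calls(0)=Calls(1)=1. For n=5 this gives 15.

Answer: 15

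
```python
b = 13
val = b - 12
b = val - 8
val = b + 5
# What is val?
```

Trace:
`b = 13` → b = 13
`val = b - 12` → val = 1
`b = val - 8` → b = -7
`val = b + 5` → val = -2
So val = -2

Answer: -2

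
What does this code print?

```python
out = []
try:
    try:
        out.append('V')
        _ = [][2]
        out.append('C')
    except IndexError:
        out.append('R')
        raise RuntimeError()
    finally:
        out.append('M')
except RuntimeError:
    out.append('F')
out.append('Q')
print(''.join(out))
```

Execution trace: 'V' (inner try body) → 'R' (inner except IndexError) → 'M' (inner finally) → 'F' (outer except RuntimeError) → 'Q' (after the try/except). Output: VRMFQ

Answer: VRMFQ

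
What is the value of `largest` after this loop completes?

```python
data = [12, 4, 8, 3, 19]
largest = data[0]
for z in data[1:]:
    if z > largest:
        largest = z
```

Maximum of [12, 4, 8, 3, 19]
`largest` takes the values: 12 → 19

Answer: 19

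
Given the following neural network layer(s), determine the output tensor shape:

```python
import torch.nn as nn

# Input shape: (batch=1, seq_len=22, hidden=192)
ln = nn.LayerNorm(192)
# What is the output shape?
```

Input: (1, 22, 192) -> Output: (1, 22, 192)

Answer: (1, 22, 192)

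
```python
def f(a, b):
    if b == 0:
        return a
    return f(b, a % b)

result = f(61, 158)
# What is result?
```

f(61, 158) -> f(158, 61) -> f(61, 36) -> f(36, 25) -> f(25, 11) -> f(11, 3) -> f(3, 2) -> f(2, 1) -> f(1, 0) -> 1

Answer: 1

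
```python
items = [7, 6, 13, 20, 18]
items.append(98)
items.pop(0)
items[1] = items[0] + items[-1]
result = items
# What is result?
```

Trace:
`items = [7, 6, 13, 20, 18]` → items = [7, 6, 13, 20, 18]
`items.append(98)` → items = [7, 6, 13, 20, 18, 98]
`items.pop(0)` → items = [6, 13, 20, 18, 98]
`items[1] = items[0] + items[-1]` → items = [6, 104, 20, 18, 98]
`result = items` → result = [6, 104, 20, 18, 98]
So result = [6, 104, 20, 18, 98]

Answer: [6, 104, 20, 18, 98]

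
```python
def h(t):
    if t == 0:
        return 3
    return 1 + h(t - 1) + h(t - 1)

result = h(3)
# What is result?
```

h(t) = 1 + 2·h(t-1), h(0)=3. Closed form: (3+1)·2^3 - 1 = 31.

Answer: 31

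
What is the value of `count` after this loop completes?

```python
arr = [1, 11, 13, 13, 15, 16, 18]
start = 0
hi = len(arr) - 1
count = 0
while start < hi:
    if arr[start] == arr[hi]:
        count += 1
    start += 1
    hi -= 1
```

Count matching pairs from ends
`count` takes the values: 0

Answer: 0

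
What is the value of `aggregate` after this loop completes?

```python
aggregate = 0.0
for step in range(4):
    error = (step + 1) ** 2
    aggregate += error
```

Sum of squared losses 1² + 2² + ... + 4²
`aggregate` takes the values: 0.0 → 1.0 → 5.0 → 14.0 → 30.0

Answer: 30.0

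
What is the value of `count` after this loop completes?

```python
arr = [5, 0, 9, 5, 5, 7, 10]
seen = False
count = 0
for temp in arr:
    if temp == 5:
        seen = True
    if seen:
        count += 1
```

Count elements after first 5 in [5, 0, 9, 5, 5, 7, 10]
`count` takes the values: 0 → 1 → 2 → 3 → 4 → 5 → 6 → 7

Answer: 7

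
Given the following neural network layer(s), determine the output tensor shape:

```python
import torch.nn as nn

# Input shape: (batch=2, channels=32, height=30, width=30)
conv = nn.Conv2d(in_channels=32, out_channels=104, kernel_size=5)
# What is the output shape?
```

Input: (2, 32, 30, 30) -> Output: (2, 104, 26, 26)

Answer: (2, 104, 26, 26)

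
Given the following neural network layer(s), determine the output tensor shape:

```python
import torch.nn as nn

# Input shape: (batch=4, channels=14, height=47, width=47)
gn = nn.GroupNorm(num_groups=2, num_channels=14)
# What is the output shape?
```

Input: (4, 14, 47, 47) -> Output: (4, 14, 47, 47)

Answer: (4, 14, 47, 47)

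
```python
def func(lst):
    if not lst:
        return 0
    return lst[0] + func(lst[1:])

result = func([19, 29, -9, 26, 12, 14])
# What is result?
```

19 + 29 + (-9) + 26 + 12 + 14 + 0 = 91

Answer: 91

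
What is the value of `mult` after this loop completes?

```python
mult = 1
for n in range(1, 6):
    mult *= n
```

5! = 120
`mult` takes the values: 1 → 2 → 6 → 24 → 120

Answer: 120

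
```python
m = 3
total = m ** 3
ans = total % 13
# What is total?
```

Trace:
`m = 3` → m = 3
`total = m ** 3` → total = 27
`ans = total % 13` → ans = 1
So total = 27

Answer: 27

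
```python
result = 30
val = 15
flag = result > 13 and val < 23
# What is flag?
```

Trace:
`result = 30` → result = 30
`val = 15` → val = 15
`flag = result > 13 and val < 23` → flag = True
So flag = True

Answer: True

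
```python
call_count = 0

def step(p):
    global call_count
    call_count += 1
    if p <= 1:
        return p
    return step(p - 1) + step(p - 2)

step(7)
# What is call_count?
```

Calls(p) = 1 + Calls(p-1) + Calls(p-2); Calls(0)=Calls(1)=1. For p=7 this gives 41.

Answer: 41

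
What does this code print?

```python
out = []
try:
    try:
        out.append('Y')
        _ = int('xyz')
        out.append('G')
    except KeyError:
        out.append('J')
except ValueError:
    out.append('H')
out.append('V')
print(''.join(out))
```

Execution trace: 'Y' (try body) → 'H' (outer except ValueError) → 'V' (after the try/except). Output: YHV

Answer: YHV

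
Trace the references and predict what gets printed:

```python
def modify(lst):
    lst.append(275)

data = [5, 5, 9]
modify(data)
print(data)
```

Key concept: function modifies passed list.
Step by step:
`data = [5, 5, 9]` → data = [5, 5, 9]
`modify(data)` → data = [5, 5, 9, 275]
`print(data)` → prints [5, 5, 9, 275]

Answer: [5, 5, 9, 275]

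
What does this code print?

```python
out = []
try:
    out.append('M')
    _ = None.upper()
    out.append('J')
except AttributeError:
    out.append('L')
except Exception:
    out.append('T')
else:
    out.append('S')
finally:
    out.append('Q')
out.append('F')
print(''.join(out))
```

Execution trace: 'M' (try body) → 'L' (except AttributeError) → 'Q' (finally) → 'F' (after the try/except). Output: MLQF

Answer: MLQF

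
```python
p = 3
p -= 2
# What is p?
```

Trace:
`p = 3` → p = 3
`p -= 2` → p = 1
So p = 1

Answer: 1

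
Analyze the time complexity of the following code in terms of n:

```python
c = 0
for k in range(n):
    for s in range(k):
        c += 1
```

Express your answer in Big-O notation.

Each loop level contributes: n × n. Multiplying the contributions gives O(n^2).

Answer: O(n^2)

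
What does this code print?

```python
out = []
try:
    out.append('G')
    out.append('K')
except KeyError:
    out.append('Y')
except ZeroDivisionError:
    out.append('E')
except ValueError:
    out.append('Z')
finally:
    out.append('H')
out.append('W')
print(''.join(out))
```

Execution trace: 'G' (try body) → 'K' (try body, no exception) → 'H' (finally) → 'W' (after the try/except). Output: GKHW

Answer: GKHW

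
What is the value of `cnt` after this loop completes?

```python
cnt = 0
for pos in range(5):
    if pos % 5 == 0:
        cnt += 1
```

Count numbers divisible by 5 in range(5)
`cnt` takes the values: 0 → 1

Answer: 1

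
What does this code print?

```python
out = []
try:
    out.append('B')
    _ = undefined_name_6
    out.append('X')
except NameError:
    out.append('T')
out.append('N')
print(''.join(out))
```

Execution trace: 'B' (try body) → 'T' (except NameError) → 'N' (after the try/except). Output: BTN

Answer: BTN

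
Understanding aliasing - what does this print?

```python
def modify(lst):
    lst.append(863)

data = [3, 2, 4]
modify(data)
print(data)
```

Key concept: function modifies passed list.
Step by step:
`data = [3, 2, 4]` → data = [3, 2, 4]
`modify(data)` → data = [3, 2, 4, 863]
`print(data)` → prints [3, 2, 4, 863]

Answer: [3, 2, 4, 863]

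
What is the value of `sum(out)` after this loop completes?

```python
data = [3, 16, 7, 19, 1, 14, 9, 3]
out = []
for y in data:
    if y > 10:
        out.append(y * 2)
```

Sum of doubled values > 10
`out` takes the values: [] → [32] → [32, 38] → [32, 38, 28]
So `sum(out)` = 98

Answer: 98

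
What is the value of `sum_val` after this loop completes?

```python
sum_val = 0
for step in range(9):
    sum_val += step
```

Sum of 0 to 8 = 36
`sum_val` takes the values: 0 → 1 → 3 → 6 → 10 → 15 → 21 → 28 → 36

Answer: 36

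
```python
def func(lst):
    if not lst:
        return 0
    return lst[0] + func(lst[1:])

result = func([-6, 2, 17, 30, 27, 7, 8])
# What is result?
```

(-6) + 2 + 17 + 30 + 27 + 7 + 8 + 0 = 85

Answer: 85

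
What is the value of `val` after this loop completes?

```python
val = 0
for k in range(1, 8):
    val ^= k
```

XOR of 1 to 7
`val` takes the values: 0 → 1 → 3 → 0 → 4 → 1 → 7 → 0

Answer: 0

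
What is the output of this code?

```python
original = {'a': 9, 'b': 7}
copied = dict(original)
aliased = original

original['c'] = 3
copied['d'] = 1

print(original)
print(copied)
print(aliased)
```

Key concept: dict() creates copy, assignment creates alias.
Step by step:
`original = {'a': 9, 'b': 7}` → original = {'a': 9, 'b': 7}
`copied = dict(original)` → copied = {'a': 9, 'b': 7}
`aliased = original` → aliased = {'a': 9, 'b': 7} (same object as original)
`original['c'] = 3` → original = {'a': 9, 'b': 7, 'c': 3} (same object as aliased); aliased = {'a': 9, 'b': 7, 'c': 3} (same object as original)
`copied['d'] = 1` → copied = {'a': 9, 'b': 7, 'd': 1}
`print(original)` → prints {'a': 9, 'b': 7, 'c': 3}
`print(copied)` → prints {'a': 9, 'b': 7, 'd': 1}
`print(aliased)` → prints {'a': 9, 'b': 7, 'c': 3}

Answer:
{'a': 9, 'b': 7, 'c': 3}
{'a': 9, 'b': 7, 'd': 1}
{'a': 9, 'b': 7, 'c': 3}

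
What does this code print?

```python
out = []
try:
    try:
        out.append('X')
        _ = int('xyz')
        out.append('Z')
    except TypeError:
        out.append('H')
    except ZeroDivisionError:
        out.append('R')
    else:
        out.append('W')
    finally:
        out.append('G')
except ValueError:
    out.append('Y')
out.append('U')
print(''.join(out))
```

Execution trace: 'X' (try body) → 'G' (finally) → 'Y' (outer except ValueError) → 'U' (after the try/except). Output: XGYU

Answer: XGYU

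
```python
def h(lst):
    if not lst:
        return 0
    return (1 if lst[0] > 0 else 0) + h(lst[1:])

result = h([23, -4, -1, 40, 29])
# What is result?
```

Count of positive elements in [23, -4, -1, 40, 29] = 3

Answer: 3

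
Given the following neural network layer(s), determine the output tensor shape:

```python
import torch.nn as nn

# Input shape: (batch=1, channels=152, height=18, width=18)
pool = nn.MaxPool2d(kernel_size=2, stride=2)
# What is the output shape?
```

Input: (1, 152, 18, 18) -> Output: (1, 152, 9, 9)

Answer: (1, 152, 9, 9)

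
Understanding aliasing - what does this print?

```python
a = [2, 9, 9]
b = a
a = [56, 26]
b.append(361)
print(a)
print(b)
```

Key concept: rebinding vs mutation: a is rebound to a new list, b still points at the original.
Step by step:
`a = [2, 9, 9]` → a = [2, 9, 9]
`b = a` → b = [2, 9, 9] (same object as a)
`a = [56, 26]` → a = [56, 26]
`b.append(361)` → b = [2, 9, 9, 361]
`print(a)` → prints [56, 26]
`print(b)` → prints [2, 9, 9, 361]

Answer:
[56, 26]
[2, 9, 9, 361]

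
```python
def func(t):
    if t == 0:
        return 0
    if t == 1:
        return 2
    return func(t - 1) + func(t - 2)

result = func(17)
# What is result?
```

Build up from base cases: func(0)=0, func(1)=2, func(2)=2, func(3)=4, func(4)=6, func(5)=10, func(6)=16, ..., func(17)=3194

Answer: 3194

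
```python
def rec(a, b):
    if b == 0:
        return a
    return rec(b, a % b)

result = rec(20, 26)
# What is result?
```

rec(20, 26) -> rec(26, 20) -> rec(20, 6) -> rec(6, 2) -> rec(2, 0) -> 2

Answer: 2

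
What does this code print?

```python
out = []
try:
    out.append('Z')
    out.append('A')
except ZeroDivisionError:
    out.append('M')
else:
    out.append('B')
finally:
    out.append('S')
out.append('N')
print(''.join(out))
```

Execution trace: 'Z' (try body) → 'A' (try body, no exception) → 'B' (else) → 'S' (finally) → 'N' (after the try/except). Output: ZABSN

Answer: ZABSN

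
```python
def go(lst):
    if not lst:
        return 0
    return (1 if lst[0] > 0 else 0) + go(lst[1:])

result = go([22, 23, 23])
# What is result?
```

Count of positive elements in [22, 23, 23] = 3

Answer: 3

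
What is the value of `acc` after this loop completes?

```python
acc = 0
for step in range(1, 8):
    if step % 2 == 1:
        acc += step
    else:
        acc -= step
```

Add odd, subtract even
`acc` takes the values: 0 → 1 → -1 → 2 → -2 → 3 → -3 → 4

Answer: 4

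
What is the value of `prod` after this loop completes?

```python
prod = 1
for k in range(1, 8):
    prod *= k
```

7! = 5040
`prod` takes the values: 1 → 2 → 6 → 24 → 120 → 720 → 5040

Answer: 5040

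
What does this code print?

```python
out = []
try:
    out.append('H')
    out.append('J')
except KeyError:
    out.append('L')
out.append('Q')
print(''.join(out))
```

Execution trace: 'H' (try body) → 'J' (try body, no exception) → 'Q' (after the try/except). Output: HJQ

Answer: HJQ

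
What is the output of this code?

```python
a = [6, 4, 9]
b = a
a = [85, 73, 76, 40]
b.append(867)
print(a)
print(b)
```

Key concept: rebinding vs mutation: a is rebound to a new list, b still points at the original.
Step by step:
`a = [6, 4, 9]` → a = [6, 4, 9]
`b = a` → b = [6, 4, 9] (same object as a)
`a = [85, 73, 76, 40]` → a = [85, 73, 76, 40]
`b.append(867)` → b = [6, 4, 9, 867]
`print(a)` → prints [85, 73, 76, 40]
`print(b)` → prints [6, 4, 9, 867]

Answer:
[85, 73, 76, 40]
[6, 4, 9, 867]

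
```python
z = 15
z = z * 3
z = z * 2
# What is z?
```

Trace:
`z = 15` → z = 15
`z = z * 3` → z = 45
`z = z * 2` → z = 90
So z = 90

Answer: 90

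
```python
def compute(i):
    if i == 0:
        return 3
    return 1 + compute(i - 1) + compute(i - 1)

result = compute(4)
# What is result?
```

compute(i) = 1 + 2·compute(i-1), compute(0)=3. Closed form: (3+1)·2^4 - 1 = 63.

Answer: 63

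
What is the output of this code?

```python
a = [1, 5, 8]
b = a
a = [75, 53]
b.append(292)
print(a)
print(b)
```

Key concept: rebinding vs mutation: a is rebound to a new list, b still points at the original.
Step by step:
`a = [1, 5, 8]` → a = [1, 5, 8]
`b = a` → b = [1, 5, 8] (same object as a)
`a = [75, 53]` → a = [75, 53]
`b.append(292)` → b = [1, 5, 8, 292]
`print(a)` → prints [75, 53]
`print(b)` → prints [1, 5, 8, 292]

Answer:
[75, 53]
[1, 5, 8, 292]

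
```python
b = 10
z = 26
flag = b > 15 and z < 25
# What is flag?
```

Trace:
`b = 10` → b = 10
`z = 26` → z = 26
`flag = b > 15 and z < 25` → flag = False
So flag = False

Answer: False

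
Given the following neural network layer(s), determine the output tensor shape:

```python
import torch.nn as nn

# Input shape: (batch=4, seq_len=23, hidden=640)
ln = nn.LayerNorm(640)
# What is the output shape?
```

Input: (4, 23, 640) -> Output: (4, 23, 640)

Answer: (4, 23, 640)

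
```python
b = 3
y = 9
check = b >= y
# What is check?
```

Trace:
`b = 3` → b = 3
`y = 9` → y = 9
`check = b >= y` → check = False
So check = False

Answer: False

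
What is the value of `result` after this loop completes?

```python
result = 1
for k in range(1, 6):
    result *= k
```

5! = 120
`result` takes the values: 1 → 2 → 6 → 24 → 120

Answer: 120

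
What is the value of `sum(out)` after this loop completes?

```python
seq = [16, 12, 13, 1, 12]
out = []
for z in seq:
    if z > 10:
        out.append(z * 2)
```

Sum of doubled values > 10
`out` takes the values: [] → [32] → [32, 24] → [32, 24, 26] → [32, 24, 26, 24]
So `sum(out)` = 106

Answer: 106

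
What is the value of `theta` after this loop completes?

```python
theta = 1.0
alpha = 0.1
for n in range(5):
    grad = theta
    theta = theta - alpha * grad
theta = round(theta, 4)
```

Gradient descent: w = 1.0 * (1 - 0.1)^5
`theta` takes the values: 1.0 → 0.9 → 0.81 → 0.729 → 0.6561 → 0.59049 → 0.5905

Answer: 0.5905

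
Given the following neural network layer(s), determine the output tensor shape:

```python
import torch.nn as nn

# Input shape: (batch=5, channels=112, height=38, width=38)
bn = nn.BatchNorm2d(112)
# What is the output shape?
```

Input: (5, 112, 38, 38) -> Output: (5, 112, 38, 38)

Answer: (5, 112, 38, 38)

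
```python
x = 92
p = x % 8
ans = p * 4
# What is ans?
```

Trace:
`x = 92` → x = 92
`p = x % 8` → p = 4
`ans = p * 4` → ans = 16
So ans = 16

Answer: 16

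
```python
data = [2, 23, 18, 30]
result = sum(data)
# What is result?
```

Trace:
`data = [2, 23, 18, 30]` → data = [2, 23, 18, 30]
`result = sum(data)` → result = 73
So result = 73

Answer: 73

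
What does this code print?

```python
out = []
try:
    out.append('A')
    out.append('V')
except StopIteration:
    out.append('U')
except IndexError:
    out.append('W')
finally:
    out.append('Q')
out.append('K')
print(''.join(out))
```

Execution trace: 'A' (try body) → 'V' (try body, no exception) → 'Q' (finally) → 'K' (after the try/except). Output: AVQK

Answer: AVQK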